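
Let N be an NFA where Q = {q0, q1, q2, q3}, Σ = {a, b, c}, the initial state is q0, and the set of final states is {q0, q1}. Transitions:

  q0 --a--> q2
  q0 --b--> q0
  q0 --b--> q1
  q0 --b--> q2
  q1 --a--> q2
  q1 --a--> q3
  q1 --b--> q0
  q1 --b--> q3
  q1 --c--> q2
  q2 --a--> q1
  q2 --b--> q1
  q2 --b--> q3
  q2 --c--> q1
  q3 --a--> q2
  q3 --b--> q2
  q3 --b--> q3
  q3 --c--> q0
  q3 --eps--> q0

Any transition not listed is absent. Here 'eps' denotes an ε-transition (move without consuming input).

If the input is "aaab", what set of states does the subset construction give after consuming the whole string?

Start in {q0}.
Read 'a': {q0} → {q2}.
Read 'a': {q2} → {q1}.
Read 'a': {q1} → {q0, q2, q3}.
Read 'b': {q0, q2, q3} → {q0, q1, q2, q3}.

{q0, q1, q2, q3}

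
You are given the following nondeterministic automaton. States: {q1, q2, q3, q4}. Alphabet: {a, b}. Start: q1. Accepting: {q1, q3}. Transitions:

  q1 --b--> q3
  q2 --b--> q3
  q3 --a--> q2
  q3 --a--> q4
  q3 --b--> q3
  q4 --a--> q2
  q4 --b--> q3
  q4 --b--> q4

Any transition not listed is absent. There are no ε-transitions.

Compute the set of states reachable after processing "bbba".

{q2, q4}

Start in {q1}.
Read 'b': {q1} → {q3}.
Read 'b': {q3} → {q3}.
Read 'b': {q3} → {q3}.
Read 'a': {q3} → {q2, q4}.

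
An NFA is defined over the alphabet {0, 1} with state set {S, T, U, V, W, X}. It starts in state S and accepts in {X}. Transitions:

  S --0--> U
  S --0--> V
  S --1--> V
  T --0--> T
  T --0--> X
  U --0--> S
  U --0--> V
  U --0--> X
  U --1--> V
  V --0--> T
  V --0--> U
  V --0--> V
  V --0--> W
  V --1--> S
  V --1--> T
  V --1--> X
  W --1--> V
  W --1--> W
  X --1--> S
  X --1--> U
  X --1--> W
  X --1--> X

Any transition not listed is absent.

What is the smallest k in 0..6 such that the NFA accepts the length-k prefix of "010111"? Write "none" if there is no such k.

Start in {S}.
Read '0': S→{U, V}; now {U, V}.
Read '1': U→{V}, V→{S, T, X}; now {S, T, V, X}.
None of the earlier sets intersect F, but {S, T, V, X} does.

2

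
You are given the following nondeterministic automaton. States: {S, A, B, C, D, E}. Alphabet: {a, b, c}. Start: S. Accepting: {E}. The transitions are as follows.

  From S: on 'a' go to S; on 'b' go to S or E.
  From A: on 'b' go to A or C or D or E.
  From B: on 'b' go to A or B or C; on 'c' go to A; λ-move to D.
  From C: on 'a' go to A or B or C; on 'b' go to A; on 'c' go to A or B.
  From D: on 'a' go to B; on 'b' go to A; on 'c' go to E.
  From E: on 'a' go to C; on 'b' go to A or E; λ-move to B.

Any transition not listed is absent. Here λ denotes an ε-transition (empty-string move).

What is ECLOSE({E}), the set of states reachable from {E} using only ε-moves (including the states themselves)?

{B, D, E}

Begin with {E}.
ε-move E → B; add B.
ε-move B → D; add D.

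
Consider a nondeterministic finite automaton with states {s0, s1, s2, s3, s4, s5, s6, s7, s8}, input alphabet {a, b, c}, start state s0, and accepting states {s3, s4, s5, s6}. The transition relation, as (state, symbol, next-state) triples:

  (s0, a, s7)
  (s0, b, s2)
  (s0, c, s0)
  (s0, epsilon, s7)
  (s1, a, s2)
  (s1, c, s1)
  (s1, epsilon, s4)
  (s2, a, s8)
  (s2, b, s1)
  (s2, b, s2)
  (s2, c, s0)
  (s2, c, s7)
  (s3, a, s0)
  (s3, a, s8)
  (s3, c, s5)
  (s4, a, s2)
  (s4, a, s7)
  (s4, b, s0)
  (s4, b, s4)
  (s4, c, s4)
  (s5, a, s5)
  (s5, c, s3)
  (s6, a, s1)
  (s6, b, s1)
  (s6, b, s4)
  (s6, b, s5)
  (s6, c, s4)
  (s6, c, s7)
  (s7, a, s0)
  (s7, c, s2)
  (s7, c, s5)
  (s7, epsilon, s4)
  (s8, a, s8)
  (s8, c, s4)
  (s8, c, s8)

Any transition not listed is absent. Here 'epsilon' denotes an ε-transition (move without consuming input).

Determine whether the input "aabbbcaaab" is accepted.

Start: ε-closure({s0}) = {s0, s4, s7}.
Read 'a': {s0, s4, s7} → {s0, s2, s4, s7}.
Read 'a': {s0, s2, s4, s7} → {s0, s2, s4, s7, s8}.
Read 'b': {s0, s2, s4, s7, s8} → {s0, s1, s2, s4, s7}.
Read 'b': {s0, s1, s2, s4, s7} → {s0, s1, s2, s4, s7}.
Read 'b': {s0, s1, s2, s4, s7} → {s0, s1, s2, s4, s7}.
Read 'c': {s0, s1, s2, s4, s7} → {s0, s1, s2, s4, s5, s7}.
Read 'a': {s0, s1, s2, s4, s5, s7} → {s0, s2, s4, s5, s7, s8}.
Read 'a': {s0, s2, s4, s5, s7, s8} → {s0, s2, s4, s5, s7, s8}.
Read 'a': {s0, s2, s4, s5, s7, s8} → {s0, s2, s4, s5, s7, s8}.
Read 'b': {s0, s2, s4, s5, s7, s8} → {s0, s1, s2, s4, s7}.
The final set {s0, s1, s2, s4, s7} contains the accepting state s4.

Yes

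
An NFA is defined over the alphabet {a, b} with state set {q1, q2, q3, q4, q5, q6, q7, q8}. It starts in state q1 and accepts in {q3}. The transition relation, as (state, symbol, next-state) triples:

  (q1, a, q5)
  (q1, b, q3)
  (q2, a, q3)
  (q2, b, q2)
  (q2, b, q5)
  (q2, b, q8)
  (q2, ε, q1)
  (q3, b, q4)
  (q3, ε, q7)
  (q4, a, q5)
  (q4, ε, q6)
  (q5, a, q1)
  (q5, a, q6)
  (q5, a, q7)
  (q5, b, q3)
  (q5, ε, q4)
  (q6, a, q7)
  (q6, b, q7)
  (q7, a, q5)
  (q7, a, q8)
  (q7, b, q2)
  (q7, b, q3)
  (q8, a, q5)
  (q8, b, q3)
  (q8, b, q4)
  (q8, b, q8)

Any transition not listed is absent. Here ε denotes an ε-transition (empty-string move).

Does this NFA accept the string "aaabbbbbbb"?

Start in {q1}.
Read 'a': {q1} → {q4, q5, q6}.
Read 'a': {q4, q5, q6} → {q1, q4, q5, q6, q7}.
Read 'a': {q1, q4, q5, q6, q7} → {q1, q4, q5, q6, q7, q8}.
Read 'b': {q1, q4, q5, q6, q7, q8} → {q1, q2, q3, q4, q6, q7, q8}.
Read 'b': {q1, q2, q3, q4, q6, q7, q8} → {q1, q2, q3, q4, q5, q6, q7, q8}.
Read 'b': {q1, q2, q3, q4, q5, q6, q7, q8} → {q1, q2, q3, q4, q5, q6, q7, q8}.
Read 'b': {q1, q2, q3, q4, q5, q6, q7, q8} → {q1, q2, q3, q4, q5, q6, q7, q8}.
Read 'b': {q1, q2, q3, q4, q5, q6, q7, q8} → {q1, q2, q3, q4, q5, q6, q7, q8}.
Read 'b': {q1, q2, q3, q4, q5, q6, q7, q8} → {q1, q2, q3, q4, q5, q6, q7, q8}.
Read 'b': {q1, q2, q3, q4, q5, q6, q7, q8} → {q1, q2, q3, q4, q5, q6, q7, q8}.
The final set {q1, q2, q3, q4, q5, q6, q7, q8} contains the accepting state q3.

Yes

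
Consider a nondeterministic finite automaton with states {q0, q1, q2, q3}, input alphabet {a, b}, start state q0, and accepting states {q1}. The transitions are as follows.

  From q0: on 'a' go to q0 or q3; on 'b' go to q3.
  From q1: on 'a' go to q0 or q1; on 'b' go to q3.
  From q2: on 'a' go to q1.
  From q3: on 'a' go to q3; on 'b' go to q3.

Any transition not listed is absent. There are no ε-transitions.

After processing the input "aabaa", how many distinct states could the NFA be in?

1

Start in {q0}.
Read 'a': q0→{q0, q3}; now {q0, q3}.
Read 'a': q0→{q0, q3}, q3→{q3}; now {q0, q3}.
Read 'b': q0→{q3}, q3→{q3}; now {q3}.
Read 'a': q3→{q3}; now {q3}.
Read 'a': q3→{q3}; now {q3}.
That set has 1 state.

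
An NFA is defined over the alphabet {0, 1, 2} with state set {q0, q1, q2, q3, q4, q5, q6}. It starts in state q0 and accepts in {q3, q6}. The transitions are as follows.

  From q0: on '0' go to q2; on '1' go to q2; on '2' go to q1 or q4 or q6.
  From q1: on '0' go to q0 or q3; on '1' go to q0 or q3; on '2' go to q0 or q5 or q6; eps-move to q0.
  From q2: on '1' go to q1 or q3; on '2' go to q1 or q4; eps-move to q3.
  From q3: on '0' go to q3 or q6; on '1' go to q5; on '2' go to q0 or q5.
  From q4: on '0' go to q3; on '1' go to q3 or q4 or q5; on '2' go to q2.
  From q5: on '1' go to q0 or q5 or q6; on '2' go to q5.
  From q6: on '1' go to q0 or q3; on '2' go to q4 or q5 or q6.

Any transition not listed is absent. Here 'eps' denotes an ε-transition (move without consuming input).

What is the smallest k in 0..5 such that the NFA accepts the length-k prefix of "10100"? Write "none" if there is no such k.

1

Start in {q0}.
Read '1': {q0} → {q2, q3}.
None of the earlier sets intersect F, but {q2, q3} does.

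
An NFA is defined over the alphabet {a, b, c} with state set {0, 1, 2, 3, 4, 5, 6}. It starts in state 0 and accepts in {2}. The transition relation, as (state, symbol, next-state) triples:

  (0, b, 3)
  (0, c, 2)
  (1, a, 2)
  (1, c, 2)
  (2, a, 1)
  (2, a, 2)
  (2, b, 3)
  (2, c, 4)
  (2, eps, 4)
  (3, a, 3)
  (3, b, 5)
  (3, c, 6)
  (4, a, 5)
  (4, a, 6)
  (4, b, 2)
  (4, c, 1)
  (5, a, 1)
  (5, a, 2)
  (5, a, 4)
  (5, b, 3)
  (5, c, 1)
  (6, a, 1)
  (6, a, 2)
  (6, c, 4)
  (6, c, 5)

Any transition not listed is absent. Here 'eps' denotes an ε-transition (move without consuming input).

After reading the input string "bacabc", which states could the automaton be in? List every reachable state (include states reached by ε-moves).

Start in {0}.
Read 'b': 0→{3}; now {3}.
Read 'a': 3→{3}; now {3}.
Read 'c': 3→{6}; now {6}.
Read 'a': 6→{1, 2}; union {1, 2}; ε-closure = {1, 2, 4}.
Read 'b': 1→∅, 2→{3}, 4→{2}; union {2, 3}; ε-closure = {2, 3, 4}.
Read 'c': 2→{4}, 3→{6}, 4→{1}; now {1, 4, 6}.

{1, 4, 6}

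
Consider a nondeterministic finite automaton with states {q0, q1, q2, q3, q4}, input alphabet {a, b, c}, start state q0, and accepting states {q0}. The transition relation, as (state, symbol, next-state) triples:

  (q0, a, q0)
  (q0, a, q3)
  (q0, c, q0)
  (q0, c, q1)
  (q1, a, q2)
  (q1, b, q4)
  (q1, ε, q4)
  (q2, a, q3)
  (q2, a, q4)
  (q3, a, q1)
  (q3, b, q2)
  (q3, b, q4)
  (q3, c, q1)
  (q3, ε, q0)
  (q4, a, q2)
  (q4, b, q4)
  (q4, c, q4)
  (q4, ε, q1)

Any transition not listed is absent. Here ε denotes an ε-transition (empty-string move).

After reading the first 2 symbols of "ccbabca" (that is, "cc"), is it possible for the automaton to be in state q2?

Start in {q0}.
Read 'c': q0→{q0, q1}; union {q0, q1}; ε-closure = {q0, q1, q4}.
Read 'c': q0→{q0, q1}, q1→∅, q4→{q4}; now {q0, q1, q4}.
State q2 is not in {q0, q1, q4}.

No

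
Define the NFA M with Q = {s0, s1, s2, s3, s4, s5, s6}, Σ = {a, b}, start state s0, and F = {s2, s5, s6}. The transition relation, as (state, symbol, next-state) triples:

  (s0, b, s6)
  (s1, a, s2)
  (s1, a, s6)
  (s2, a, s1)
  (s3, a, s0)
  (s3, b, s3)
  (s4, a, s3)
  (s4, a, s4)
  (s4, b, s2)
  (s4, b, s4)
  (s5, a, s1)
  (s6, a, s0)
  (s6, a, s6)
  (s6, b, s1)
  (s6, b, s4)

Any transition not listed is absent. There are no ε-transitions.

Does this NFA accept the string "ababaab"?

No

Start in {s0}.
Read 'a': {s0} → ∅.
The set is empty and remains empty for the remaining 6 symbols.
The final set ∅ contains no accepting state.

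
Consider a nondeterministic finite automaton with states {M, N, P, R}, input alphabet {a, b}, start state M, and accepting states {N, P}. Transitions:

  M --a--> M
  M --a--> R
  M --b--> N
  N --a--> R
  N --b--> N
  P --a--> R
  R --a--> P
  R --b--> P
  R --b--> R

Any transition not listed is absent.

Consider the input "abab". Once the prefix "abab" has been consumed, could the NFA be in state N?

No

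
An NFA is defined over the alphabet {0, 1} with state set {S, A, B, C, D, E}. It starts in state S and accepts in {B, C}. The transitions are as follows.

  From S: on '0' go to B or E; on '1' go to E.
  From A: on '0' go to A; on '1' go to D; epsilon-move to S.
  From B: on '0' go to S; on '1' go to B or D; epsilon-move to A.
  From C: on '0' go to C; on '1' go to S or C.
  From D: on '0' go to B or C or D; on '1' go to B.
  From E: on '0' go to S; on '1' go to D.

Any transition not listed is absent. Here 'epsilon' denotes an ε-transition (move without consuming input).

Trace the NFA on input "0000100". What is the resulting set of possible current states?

{S, A, B, C, D, E}

Start in {S}.
Read '0': {S} → {S, A, B, E}.
Read '0': {S, A, B, E} → {S, A, B, E}.
Read '0': {S, A, B, E} → {S, A, B, E}.
Read '0': {S, A, B, E} → {S, A, B, E}.
Read '1': {S, A, B, E} → {S, A, B, D, E}.
Read '0': {S, A, B, D, E} → {S, A, B, C, D, E}.
Read '0': {S, A, B, C, D, E} → {S, A, B, C, D, E}.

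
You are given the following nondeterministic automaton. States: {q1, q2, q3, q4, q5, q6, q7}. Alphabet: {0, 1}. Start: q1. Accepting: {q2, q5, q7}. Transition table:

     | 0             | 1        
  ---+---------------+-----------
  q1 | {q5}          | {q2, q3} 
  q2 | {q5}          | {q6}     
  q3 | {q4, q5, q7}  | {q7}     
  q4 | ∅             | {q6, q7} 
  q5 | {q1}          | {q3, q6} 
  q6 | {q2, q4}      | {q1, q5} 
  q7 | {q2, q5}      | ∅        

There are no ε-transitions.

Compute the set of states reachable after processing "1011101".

{q3, q6, q7}

Start in {q1}.
Read '1': q1→{q2, q3}; now {q2, q3}.
Read '0': q2→{q5}, q3→{q4, q5, q7}; now {q4, q5, q7}.
Read '1': q4→{q6, q7}, q5→{q3, q6}, q7→∅; now {q3, q6, q7}.
Read '1': q3→{q7}, q6→{q1, q5}, q7→∅; now {q1, q5, q7}.
Read '1': q1→{q2, q3}, q5→{q3, q6}, q7→∅; now {q2, q3, q6}.
Read '0': q2→{q5}, q3→{q4, q5, q7}, q6→{q2, q4}; now {q2, q4, q5, q7}.
Read '1': q2→{q6}, q4→{q6, q7}, q5→{q3, q6}, q7→∅; now {q3, q6, q7}.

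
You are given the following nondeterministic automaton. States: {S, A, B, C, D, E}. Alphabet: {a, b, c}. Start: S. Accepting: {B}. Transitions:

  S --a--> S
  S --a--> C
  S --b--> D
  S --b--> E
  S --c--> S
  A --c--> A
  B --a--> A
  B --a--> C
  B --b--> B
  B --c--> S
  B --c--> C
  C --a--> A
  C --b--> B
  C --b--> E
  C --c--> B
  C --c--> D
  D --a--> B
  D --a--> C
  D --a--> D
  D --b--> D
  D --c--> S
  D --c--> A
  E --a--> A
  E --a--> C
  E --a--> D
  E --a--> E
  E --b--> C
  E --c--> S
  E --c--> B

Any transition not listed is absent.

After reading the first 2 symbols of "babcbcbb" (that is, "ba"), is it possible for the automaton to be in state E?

Start in {S}.
Read 'b': {S} → {D, E}.
Read 'a': {D, E} → {A, B, C, D, E}.
State E is in {A, B, C, D, E}.

Yes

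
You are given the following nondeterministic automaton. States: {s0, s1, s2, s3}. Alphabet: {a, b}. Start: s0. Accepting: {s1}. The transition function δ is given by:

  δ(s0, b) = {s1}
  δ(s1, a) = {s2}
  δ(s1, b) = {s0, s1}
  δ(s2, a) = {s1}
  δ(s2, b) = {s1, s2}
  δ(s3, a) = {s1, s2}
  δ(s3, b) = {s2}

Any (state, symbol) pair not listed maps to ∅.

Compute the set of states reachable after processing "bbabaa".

{s1, s2}

Start in {s0}.
Read 'b': {s0} → {s1}.
Read 'b': {s1} → {s0, s1}.
Read 'a': {s0, s1} → {s2}.
Read 'b': {s2} → {s1, s2}.
Read 'a': {s1, s2} → {s1, s2}.
Read 'a': {s1, s2} → {s1, s2}.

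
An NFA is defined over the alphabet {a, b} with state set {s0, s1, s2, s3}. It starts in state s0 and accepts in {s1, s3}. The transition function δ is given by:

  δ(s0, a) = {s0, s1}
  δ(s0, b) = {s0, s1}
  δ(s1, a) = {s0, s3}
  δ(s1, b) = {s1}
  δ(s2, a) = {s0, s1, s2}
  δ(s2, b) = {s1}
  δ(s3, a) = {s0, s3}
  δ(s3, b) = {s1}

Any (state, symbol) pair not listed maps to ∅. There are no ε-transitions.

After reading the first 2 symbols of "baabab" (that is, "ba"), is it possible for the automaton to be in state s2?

No

Start in {s0}.
Read 'b': s0→{s0, s1}; now {s0, s1}.
Read 'a': s0→{s0, s1}, s1→{s0, s3}; now {s0, s1, s3}.
State s2 is not in {s0, s1, s3}.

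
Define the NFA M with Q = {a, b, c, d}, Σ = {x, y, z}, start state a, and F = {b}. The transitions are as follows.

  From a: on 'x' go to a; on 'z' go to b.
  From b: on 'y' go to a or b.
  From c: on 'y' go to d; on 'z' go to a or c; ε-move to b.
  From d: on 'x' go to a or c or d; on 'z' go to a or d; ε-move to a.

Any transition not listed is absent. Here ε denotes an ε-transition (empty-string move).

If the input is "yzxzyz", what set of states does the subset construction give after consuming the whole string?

∅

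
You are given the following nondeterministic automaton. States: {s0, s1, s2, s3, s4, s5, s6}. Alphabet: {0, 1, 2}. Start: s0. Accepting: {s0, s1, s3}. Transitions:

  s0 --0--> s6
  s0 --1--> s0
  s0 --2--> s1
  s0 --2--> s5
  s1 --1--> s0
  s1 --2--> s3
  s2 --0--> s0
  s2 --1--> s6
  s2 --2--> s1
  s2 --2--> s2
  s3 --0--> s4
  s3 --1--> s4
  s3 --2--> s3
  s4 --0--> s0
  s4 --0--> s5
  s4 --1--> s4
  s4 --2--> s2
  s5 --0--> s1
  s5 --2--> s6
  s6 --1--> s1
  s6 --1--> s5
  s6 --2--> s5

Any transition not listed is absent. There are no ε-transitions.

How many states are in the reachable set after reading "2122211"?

Start in {s0}.
Read '2': {s0} → {s1, s5}.
Read '1': {s1, s5} → {s0}.
Read '2': {s0} → {s1, s5}.
Read '2': {s1, s5} → {s3, s6}.
Read '2': {s3, s6} → {s3, s5}.
Read '1': {s3, s5} → {s4}.
Read '1': {s4} → {s4}.
That set has 1 state.

1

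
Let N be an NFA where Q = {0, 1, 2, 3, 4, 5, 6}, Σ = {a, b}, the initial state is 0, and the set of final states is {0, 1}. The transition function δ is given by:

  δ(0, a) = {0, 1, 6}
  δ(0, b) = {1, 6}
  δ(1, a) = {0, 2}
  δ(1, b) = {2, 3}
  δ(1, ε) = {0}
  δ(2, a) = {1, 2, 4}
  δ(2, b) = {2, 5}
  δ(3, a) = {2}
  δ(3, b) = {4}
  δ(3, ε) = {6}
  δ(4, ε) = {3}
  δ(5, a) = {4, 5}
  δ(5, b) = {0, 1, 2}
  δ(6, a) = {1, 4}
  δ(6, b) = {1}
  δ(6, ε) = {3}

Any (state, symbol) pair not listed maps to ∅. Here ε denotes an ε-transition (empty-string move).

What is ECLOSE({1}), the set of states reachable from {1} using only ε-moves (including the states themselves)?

Begin with {1}.
ε-move 1 → 0; add 0.

{0, 1}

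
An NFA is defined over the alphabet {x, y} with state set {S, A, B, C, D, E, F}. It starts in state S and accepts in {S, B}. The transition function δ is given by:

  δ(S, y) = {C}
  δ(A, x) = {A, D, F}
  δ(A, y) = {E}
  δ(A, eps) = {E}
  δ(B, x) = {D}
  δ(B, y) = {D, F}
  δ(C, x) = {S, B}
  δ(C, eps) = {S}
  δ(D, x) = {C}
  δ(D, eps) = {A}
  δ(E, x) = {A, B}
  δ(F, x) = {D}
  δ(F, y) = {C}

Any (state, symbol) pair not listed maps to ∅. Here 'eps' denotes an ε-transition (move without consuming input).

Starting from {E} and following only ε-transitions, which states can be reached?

{E}

Begin with {E}.
No ε-moves leave this set, so the closure equals the set itself.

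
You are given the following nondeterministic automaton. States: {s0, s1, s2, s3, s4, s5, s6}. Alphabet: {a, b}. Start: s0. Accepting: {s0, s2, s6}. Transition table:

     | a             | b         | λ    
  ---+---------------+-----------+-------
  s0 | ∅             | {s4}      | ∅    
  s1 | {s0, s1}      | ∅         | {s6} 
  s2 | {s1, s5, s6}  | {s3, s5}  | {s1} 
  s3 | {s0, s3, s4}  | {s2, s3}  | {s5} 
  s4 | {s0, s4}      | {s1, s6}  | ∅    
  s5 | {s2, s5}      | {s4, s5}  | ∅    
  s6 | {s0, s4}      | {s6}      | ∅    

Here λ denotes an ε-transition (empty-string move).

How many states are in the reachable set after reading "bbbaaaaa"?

2

Start in {s0}.
Read 'b': {s0} → {s4}.
Read 'b': {s4} → {s1, s6}.
Read 'b': {s1, s6} → {s6}.
Read 'a': {s6} → {s0, s4}.
Read 'a': {s0, s4} → {s0, s4}.
Read 'a': {s0, s4} → {s0, s4}.
Read 'a': {s0, s4} → {s0, s4}.
Read 'a': {s0, s4} → {s0, s4}.
That set has 2 states.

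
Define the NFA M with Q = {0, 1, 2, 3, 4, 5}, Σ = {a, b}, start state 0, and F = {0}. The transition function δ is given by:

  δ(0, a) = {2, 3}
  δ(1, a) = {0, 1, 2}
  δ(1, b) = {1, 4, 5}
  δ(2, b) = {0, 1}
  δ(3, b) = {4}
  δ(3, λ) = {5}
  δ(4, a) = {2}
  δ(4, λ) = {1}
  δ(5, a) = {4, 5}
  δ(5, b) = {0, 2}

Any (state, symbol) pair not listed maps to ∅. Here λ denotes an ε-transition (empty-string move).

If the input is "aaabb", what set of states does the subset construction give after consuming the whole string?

Start in {0}.
Read 'a': 0→{2, 3}; union {2, 3}; ε-closure = {2, 3, 5}.
Read 'a': 2→∅, 3→∅, 5→{4, 5}; union {4, 5}; ε-closure = {1, 4, 5}.
Read 'a': 1→{0, 1, 2}, 4→{2}, 5→{4, 5}; now {0, 1, 2, 4, 5}.
Read 'b': 0→∅, 1→{1, 4, 5}, 2→{0, 1}, 4→∅, 5→{0, 2}; now {0, 1, 2, 4, 5}.
Read 'b': 0→∅, 1→{1, 4, 5}, 2→{0, 1}, 4→∅, 5→{0, 2}; now {0, 1, 2, 4, 5}.

{0, 1, 2, 4, 5}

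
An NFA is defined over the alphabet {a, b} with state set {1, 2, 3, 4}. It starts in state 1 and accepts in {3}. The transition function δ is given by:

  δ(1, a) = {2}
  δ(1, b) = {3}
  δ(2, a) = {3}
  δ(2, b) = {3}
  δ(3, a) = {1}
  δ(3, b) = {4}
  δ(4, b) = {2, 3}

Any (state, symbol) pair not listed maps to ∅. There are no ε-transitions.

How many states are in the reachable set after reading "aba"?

1

Start in {1}.
Read 'a': {1} → {2}.
Read 'b': {2} → {3}.
Read 'a': {3} → {1}.
That set has 1 state.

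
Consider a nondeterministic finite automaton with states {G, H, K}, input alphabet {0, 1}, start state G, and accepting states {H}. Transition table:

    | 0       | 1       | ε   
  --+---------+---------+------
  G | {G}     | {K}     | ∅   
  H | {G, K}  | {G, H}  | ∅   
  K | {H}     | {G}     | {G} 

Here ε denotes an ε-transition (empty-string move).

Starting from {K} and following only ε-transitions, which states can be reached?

{G, K}

Begin with {K}.
ε-move K → G; add G.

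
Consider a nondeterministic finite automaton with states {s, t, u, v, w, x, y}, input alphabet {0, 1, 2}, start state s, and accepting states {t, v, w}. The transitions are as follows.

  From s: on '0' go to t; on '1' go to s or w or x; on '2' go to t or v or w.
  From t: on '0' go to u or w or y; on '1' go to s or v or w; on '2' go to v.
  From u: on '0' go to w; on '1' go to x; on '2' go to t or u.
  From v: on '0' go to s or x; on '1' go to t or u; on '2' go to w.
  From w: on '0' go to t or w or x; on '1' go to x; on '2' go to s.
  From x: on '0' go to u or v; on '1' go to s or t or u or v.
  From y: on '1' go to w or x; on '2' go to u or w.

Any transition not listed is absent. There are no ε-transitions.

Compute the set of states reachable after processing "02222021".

{s, t, u, v, w, x}

Start in {s}.
Read '0': s→{t}; now {t}.
Read '2': t→{v}; now {v}.
Read '2': v→{w}; now {w}.
Read '2': w→{s}; now {s}.
Read '2': s→{t, v, w}; now {t, v, w}.
Read '0': t→{u, w, y}, v→{s, x}, w→{t, w, x}; now {s, t, u, w, x, y}.
Read '2': s→{t, v, w}, t→{v}, u→{t, u}, w→{s}, x→∅, y→{u, w}; now {s, t, u, v, w}.
Read '1': s→{s, w, x}, t→{s, v, w}, u→{x}, v→{t, u}, w→{x}; now {s, t, u, v, w, x}.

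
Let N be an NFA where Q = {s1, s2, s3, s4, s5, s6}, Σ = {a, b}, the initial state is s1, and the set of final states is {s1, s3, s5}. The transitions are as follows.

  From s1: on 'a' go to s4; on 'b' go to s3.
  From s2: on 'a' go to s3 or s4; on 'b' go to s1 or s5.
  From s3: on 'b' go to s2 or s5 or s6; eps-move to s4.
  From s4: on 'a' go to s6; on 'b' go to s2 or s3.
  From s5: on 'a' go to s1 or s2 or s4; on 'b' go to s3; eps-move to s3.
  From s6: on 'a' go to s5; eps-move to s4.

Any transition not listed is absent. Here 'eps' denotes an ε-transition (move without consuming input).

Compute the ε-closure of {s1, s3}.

Begin with {s1, s3}.
ε-move s3 → s4; add s4.

{s1, s3, s4}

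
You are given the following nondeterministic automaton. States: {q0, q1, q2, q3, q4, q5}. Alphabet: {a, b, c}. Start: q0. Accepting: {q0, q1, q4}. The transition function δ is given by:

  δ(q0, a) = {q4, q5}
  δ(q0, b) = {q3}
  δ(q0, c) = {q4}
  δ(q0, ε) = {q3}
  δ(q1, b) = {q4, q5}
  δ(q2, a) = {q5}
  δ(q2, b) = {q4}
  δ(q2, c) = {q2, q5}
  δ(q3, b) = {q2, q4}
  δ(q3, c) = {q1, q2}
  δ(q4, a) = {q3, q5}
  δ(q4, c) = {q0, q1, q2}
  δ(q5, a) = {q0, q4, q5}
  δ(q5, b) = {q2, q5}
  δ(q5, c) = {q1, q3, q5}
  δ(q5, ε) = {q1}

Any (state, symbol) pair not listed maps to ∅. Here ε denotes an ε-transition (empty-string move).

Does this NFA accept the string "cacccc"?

Yes

Start: ε-closure({q0}) = {q0, q3}.
Read 'c': {q0, q3} → {q1, q2, q4}.
Read 'a': {q1, q2, q4} → {q1, q3, q5}.
Read 'c': {q1, q3, q5} → {q1, q2, q3, q5}.
Read 'c': {q1, q2, q3, q5} → {q1, q2, q3, q5}.
Read 'c': {q1, q2, q3, q5} → {q1, q2, q3, q5}.
Read 'c': {q1, q2, q3, q5} → {q1, q2, q3, q5}.
The final set {q1, q2, q3, q5} contains the accepting state q1.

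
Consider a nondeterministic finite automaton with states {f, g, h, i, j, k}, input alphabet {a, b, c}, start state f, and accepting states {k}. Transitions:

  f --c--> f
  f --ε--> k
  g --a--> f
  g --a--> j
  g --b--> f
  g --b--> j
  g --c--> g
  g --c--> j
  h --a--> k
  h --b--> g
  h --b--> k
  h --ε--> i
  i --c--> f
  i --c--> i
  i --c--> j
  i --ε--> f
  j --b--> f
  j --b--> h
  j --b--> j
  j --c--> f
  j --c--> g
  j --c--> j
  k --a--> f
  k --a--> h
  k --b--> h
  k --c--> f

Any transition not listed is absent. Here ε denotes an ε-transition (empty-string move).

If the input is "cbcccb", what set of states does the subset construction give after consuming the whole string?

Start: ε-closure({f}) = {f, k}.
Read 'c': f→{f}, k→{f}; union {f}; ε-closure = {f, k}.
Read 'b': f→∅, k→{h}; union {h}; ε-closure = {f, h, i, k}.
Read 'c': f→{f}, h→∅, i→{f, i, j}, k→{f}; union {f, i, j}; ε-closure = {f, i, j, k}.
Read 'c': f→{f}, i→{f, i, j}, j→{f, g, j}, k→{f}; union {f, g, i, j}; ε-closure = {f, g, i, j, k}.
Read 'c': f→{f}, g→{g, j}, i→{f, i, j}, j→{f, g, j}, k→{f}; union {f, g, i, j}; ε-closure = {f, g, i, j, k}.
Read 'b': f→∅, g→{f, j}, i→∅, j→{f, h, j}, k→{h}; union {f, h, j}; ε-closure = {f, h, i, j, k}.

{f, h, i, j, k}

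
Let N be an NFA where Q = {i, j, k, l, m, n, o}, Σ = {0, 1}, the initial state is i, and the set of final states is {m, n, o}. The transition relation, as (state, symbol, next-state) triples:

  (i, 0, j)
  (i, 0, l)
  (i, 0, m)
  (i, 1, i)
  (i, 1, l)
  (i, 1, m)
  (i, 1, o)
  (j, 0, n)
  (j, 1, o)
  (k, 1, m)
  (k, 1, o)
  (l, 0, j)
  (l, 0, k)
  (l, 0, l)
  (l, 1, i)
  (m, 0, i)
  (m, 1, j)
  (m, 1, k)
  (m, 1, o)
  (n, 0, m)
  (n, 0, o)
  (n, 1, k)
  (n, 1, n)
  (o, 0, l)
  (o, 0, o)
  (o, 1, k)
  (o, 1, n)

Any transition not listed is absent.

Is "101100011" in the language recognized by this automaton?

Start in {i}.
Read '1': {i} → {i, l, m, o}.
Read '0': {i, l, m, o} → {i, j, k, l, m, o}.
Read '1': {i, j, k, l, m, o} → {i, j, k, l, m, n, o}.
Read '1': {i, j, k, l, m, n, o} → {i, j, k, l, m, n, o}.
Read '0': {i, j, k, l, m, n, o} → {i, j, k, l, m, n, o}.
Read '0': {i, j, k, l, m, n, o} → {i, j, k, l, m, n, o}.
Read '0': {i, j, k, l, m, n, o} → {i, j, k, l, m, n, o}.
Read '1': {i, j, k, l, m, n, o} → {i, j, k, l, m, n, o}.
Read '1': {i, j, k, l, m, n, o} → {i, j, k, l, m, n, o}.
The final set {i, j, k, l, m, n, o} contains the accepting states m, n, o.

Yes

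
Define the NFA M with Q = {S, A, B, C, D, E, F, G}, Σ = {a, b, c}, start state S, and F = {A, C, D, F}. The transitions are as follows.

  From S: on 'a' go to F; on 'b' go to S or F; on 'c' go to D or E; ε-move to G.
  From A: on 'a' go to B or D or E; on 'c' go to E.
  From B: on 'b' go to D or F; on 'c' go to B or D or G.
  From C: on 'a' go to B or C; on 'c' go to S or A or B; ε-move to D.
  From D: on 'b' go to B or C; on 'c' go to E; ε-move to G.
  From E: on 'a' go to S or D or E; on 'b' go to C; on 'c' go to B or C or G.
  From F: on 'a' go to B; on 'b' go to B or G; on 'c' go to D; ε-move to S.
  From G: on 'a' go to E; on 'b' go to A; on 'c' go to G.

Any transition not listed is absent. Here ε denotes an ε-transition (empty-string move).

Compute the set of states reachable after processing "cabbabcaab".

Start: ε-closure({S}) = {S, G}.
Read 'c': {S, G} → {D, E, G}.
Read 'a': {D, E, G} → {S, D, E, G}.
Read 'b': {S, D, E, G} → {S, A, B, C, D, F, G}.
Read 'b': {S, A, B, C, D, F, G} → {S, A, B, C, D, F, G}.
Read 'a': {S, A, B, C, D, F, G} → {S, B, C, D, E, F, G}.
Read 'b': {S, B, C, D, E, F, G} → {S, A, B, C, D, F, G}.
Read 'c': {S, A, B, C, D, F, G} → {S, A, B, D, E, G}.
Read 'a': {S, A, B, D, E, G} → {S, B, D, E, F, G}.
Read 'a': {S, B, D, E, F, G} → {S, B, D, E, F, G}.
Read 'b': {S, B, D, E, F, G} → {S, A, B, C, D, F, G}.

{S, A, B, C, D, F, G}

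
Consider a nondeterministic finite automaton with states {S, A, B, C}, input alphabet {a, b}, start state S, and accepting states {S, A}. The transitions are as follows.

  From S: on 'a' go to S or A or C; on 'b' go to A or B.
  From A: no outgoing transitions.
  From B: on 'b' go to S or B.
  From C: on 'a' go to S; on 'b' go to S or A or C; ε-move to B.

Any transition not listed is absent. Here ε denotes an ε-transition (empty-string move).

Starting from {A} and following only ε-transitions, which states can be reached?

{A}

Begin with {A}.
No ε-moves leave this set, so the closure equals the set itself.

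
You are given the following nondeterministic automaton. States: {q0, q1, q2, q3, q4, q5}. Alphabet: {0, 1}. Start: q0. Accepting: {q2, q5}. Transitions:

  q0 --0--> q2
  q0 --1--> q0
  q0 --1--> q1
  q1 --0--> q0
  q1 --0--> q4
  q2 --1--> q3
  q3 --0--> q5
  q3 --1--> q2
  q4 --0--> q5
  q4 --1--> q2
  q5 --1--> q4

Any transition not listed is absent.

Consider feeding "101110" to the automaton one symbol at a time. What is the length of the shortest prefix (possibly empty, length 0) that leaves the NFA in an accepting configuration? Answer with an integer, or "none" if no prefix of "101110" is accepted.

2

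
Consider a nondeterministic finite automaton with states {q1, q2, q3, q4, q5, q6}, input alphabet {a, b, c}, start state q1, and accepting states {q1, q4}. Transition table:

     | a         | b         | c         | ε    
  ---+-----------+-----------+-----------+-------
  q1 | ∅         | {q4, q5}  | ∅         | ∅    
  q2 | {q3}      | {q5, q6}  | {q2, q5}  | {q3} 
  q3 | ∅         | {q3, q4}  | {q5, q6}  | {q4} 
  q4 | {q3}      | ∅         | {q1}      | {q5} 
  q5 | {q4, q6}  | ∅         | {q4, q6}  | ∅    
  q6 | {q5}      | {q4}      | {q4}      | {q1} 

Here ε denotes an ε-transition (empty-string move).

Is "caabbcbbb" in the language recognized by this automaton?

No

Start in {q1}.
Read 'c': {q1} → ∅.
The set is empty and remains empty for the remaining 8 symbols.
The final set ∅ contains no accepting state.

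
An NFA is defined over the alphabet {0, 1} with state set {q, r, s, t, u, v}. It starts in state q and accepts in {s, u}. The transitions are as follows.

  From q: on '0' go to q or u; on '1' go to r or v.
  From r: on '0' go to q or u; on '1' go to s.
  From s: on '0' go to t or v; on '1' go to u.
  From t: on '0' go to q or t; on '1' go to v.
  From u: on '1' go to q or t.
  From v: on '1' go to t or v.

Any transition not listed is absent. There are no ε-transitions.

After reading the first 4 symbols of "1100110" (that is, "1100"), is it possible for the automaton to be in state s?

No

Start in {q}.
Read '1': {q} → {r, v}.
Read '1': {r, v} → {s, t, v}.
Read '0': {s, t, v} → {q, t, v}.
Read '0': {q, t, v} → {q, t, u}.
State s is not in {q, t, u}.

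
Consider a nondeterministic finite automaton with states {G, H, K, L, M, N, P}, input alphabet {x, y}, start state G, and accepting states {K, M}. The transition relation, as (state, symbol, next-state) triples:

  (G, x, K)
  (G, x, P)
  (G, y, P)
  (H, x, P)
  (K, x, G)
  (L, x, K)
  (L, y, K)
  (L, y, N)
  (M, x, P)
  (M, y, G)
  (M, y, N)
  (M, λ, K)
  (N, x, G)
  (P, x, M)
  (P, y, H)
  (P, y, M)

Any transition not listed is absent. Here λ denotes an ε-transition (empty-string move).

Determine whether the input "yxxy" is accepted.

Start in {G}.
Read 'y': {G} → {P}.
Read 'x': {P} → {K, M}.
Read 'x': {K, M} → {G, P}.
Read 'y': {G, P} → {H, K, M, P}.
The final set {H, K, M, P} contains the accepting states K, M.

Yes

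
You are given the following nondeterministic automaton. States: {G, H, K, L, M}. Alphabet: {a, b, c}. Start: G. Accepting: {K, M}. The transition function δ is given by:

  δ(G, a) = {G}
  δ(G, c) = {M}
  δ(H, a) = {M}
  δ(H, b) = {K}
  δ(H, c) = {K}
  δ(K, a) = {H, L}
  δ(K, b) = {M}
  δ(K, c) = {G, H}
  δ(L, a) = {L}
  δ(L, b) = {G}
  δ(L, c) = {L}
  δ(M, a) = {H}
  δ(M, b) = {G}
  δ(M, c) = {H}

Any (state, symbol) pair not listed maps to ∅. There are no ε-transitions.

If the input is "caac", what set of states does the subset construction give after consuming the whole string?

Start in {G}.
Read 'c': G→{M}; now {M}.
Read 'a': M→{H}; now {H}.
Read 'a': H→{M}; now {M}.
Read 'c': M→{H}; now {H}.

{H}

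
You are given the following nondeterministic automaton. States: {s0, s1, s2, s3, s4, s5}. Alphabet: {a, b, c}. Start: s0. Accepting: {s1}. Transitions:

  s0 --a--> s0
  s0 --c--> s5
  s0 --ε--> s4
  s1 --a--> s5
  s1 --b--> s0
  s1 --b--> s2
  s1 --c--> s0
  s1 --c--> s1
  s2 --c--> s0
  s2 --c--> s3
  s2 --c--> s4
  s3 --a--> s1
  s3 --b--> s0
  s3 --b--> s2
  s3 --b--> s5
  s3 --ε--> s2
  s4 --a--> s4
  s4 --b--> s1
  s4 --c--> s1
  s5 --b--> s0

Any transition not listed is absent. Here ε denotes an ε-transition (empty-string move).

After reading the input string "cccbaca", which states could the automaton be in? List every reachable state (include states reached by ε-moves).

{s5}

Start: ε-closure({s0}) = {s0, s4}.
Read 'c': {s0, s4} → {s1, s5}.
Read 'c': {s1, s5} → {s0, s1, s4}.
Read 'c': {s0, s1, s4} → {s0, s1, s4, s5}.
Read 'b': {s0, s1, s4, s5} → {s0, s1, s2, s4}.
Read 'a': {s0, s1, s2, s4} → {s0, s4, s5}.
Read 'c': {s0, s4, s5} → {s1, s5}.
Read 'a': {s1, s5} → {s5}.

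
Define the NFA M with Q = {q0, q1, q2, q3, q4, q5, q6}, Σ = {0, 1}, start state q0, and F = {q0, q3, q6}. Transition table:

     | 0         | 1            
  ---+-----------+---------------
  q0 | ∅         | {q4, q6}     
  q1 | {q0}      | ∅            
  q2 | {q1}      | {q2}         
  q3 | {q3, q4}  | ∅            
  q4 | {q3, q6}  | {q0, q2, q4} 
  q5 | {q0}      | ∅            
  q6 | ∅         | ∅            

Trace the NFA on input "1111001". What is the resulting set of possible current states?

Start in {q0}.
Read '1': q0→{q4, q6}; now {q4, q6}.
Read '1': q4→{q0, q2, q4}, q6→∅; now {q0, q2, q4}.
Read '1': q0→{q4, q6}, q2→{q2}, q4→{q0, q2, q4}; now {q0, q2, q4, q6}.
Read '1': q0→{q4, q6}, q2→{q2}, q4→{q0, q2, q4}, q6→∅; now {q0, q2, q4, q6}.
Read '0': q0→∅, q2→{q1}, q4→{q3, q6}, q6→∅; now {q1, q3, q6}.
Read '0': q1→{q0}, q3→{q3, q4}, q6→∅; now {q0, q3, q4}.
Read '1': q0→{q4, q6}, q3→∅, q4→{q0, q2, q4}; now {q0, q2, q4, q6}.

{q0, q2, q4, q6}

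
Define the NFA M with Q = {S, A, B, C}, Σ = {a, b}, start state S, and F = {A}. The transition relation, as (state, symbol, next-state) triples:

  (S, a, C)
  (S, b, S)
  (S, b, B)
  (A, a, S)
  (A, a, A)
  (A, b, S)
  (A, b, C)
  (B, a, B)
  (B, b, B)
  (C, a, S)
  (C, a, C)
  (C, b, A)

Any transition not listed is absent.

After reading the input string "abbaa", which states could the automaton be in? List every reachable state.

Start in {S}.
Read 'a': S→{C}; now {C}.
Read 'b': C→{A}; now {A}.
Read 'b': A→{S, C}; now {S, C}.
Read 'a': S→{C}, C→{S, C}; now {S, C}.
Read 'a': S→{C}, C→{S, C}; now {S, C}.

{S, C}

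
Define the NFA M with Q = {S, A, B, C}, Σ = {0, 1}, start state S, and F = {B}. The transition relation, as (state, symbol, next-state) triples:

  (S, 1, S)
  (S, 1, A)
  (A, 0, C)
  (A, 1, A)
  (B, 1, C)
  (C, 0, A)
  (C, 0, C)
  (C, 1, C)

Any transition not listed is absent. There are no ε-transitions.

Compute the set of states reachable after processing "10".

{C}

Start in {S}.
Read '1': {S} → {S, A}.
Read '0': {S, A} → {C}.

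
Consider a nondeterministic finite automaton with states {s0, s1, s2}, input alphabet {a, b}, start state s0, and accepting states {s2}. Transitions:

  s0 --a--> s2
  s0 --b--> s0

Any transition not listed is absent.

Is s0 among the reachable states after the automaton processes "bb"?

Yes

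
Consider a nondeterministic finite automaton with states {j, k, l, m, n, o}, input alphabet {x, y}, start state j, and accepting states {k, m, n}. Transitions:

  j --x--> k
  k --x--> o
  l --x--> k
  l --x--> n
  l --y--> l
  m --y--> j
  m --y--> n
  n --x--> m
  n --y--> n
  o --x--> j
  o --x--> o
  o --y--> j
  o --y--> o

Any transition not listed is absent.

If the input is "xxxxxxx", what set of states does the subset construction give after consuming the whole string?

{j, k, o}

Start in {j}.
Read 'x': {j} → {k}.
Read 'x': {k} → {o}.
Read 'x': {o} → {j, o}.
Read 'x': {j, o} → {j, k, o}.
Read 'x': {j, k, o} → {j, k, o}.
Read 'x': {j, k, o} → {j, k, o}.
Read 'x': {j, k, o} → {j, k, o}.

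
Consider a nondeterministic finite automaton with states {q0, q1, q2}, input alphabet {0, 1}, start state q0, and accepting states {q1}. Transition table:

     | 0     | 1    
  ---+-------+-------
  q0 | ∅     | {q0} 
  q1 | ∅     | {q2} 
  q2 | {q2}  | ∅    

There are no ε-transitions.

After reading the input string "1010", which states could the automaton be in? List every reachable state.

∅

Start in {q0}.
Read '1': q0→{q0}; now {q0}.
Read '0': q0→∅; now ∅.
The set is empty and remains empty for the remaining 2 symbols.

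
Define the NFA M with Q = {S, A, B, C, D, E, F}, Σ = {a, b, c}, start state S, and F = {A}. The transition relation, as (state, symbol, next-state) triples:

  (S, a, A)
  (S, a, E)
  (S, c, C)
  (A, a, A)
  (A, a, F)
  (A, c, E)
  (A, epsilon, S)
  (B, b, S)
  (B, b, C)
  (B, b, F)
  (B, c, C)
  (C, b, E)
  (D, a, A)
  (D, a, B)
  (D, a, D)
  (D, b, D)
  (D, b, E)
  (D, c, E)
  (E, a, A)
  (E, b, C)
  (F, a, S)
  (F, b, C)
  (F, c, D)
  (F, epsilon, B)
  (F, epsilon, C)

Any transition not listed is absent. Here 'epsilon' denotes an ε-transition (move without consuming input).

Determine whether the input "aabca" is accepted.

Yes

Start in {S}.
Read 'a': {S} → {S, A, E}.
Read 'a': {S, A, E} → {S, A, B, C, E, F}.
Read 'b': {S, A, B, C, E, F} → {S, B, C, E, F}.
Read 'c': {S, B, C, E, F} → {C, D}.
Read 'a': {C, D} → {S, A, B, D}.
The final set {S, A, B, D} contains the accepting state A.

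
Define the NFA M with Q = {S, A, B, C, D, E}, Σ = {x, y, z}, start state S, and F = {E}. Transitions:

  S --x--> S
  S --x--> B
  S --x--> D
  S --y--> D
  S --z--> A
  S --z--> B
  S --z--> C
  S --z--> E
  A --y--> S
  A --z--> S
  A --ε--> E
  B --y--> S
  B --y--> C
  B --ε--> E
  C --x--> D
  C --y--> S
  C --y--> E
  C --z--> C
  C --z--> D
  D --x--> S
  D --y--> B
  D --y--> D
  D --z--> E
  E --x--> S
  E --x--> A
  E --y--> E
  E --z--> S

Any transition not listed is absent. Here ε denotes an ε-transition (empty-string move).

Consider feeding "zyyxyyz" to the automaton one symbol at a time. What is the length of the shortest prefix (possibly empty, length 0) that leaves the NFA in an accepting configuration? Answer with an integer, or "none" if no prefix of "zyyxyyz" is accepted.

1

Start in {S}.
Read 'z': S→{A, B, C, E}; now {A, B, C, E}.
None of the earlier sets intersect F, but {A, B, C, E} does.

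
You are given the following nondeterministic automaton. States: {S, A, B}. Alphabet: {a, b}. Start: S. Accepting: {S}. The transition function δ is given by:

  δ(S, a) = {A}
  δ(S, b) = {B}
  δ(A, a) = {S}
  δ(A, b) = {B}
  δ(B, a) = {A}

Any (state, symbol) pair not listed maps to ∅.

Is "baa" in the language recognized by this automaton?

Yes

Start in {S}.
Read 'b': S→{B}; now {B}.
Read 'a': B→{A}; now {A}.
Read 'a': A→{S}; now {S}.
The final set {S} contains the accepting state S.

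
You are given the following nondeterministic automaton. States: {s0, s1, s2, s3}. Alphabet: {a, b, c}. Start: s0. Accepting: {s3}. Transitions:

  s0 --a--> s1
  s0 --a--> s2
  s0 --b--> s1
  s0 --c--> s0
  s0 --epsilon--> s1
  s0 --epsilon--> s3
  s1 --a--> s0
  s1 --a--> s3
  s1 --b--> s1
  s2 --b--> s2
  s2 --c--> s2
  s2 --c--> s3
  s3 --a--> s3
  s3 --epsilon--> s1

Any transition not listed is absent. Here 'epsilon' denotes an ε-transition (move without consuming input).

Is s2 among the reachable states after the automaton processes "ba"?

No

Start: ε-closure({s0}) = {s0, s1, s3}.
Read 'b': s0→{s1}, s1→{s1}, s3→∅; now {s1}.
Read 'a': s1→{s0, s3}; union {s0, s3}; ε-closure = {s0, s1, s3}.
State s2 is not in {s0, s1, s3}.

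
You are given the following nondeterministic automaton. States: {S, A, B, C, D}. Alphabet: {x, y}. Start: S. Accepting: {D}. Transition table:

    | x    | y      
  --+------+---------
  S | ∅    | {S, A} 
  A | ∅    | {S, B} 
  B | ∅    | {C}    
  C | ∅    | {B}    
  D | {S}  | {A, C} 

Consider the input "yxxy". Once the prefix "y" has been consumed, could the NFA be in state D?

Start in {S}.
Read 'y': S→{S, A}; now {S, A}.
State D is not in {S, A}.

No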